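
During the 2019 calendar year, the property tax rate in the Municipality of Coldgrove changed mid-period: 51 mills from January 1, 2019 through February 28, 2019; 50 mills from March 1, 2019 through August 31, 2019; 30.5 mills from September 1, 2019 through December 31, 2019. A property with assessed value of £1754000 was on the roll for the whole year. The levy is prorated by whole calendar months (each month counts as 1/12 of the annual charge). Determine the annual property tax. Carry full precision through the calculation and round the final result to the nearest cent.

January 1 – February 28, 2019: 2 months at 51 mills → £1754000 × 5.1% × 2/12 = £14909.0000
March 1 – August 31, 2019: 6 months at 50 mills → £1754000 × 5% × 6/12 = £43850.0000
September 1 – December 31, 2019: 4 months at 30.5 mills → £1754000 × 3.05% × 4/12 = £17832.3333
Total = £76591.3333

£76591.33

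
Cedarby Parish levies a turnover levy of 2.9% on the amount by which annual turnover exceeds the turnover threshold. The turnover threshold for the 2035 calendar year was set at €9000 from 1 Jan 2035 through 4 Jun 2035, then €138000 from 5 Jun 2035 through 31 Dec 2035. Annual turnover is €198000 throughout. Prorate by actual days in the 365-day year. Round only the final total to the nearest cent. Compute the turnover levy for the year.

€3328.64

1 Jan – 4 Jun 2035: 155 days, exemption €9000 → (€198000 − €9000) × 2.9% × 155/365 = €2327.5479
5 Jun – 31 Dec 2035: 210 days, exemption €138000 → (€198000 − €138000) × 2.9% × 210/365 = €1001.0959
Total = €3328.6438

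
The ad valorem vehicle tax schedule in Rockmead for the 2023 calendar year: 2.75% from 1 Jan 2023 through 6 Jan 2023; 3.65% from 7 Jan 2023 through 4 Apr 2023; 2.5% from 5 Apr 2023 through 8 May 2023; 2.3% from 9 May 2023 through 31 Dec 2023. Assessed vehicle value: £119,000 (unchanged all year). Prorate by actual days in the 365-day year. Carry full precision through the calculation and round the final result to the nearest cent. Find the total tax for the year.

£3,155.29

1 Jan – 6 Jan 2023: 6 days at 2.75% → £119,000 × 2.75% × 6/365 = £53.7945
7 Jan – 4 Apr 2023: 88 days at 3.65% → £119,000 × 3.65% × 88/365 = £1,047.2000
5 Apr – 8 May 2023: 34 days at 2.5% → £119,000 × 2.5% × 34/365 = £277.1233
9 May – 31 Dec 2023: 237 days at 2.3% → £119,000 × 2.3% × 237/365 = £1,777.1753
Total = £3,155.2932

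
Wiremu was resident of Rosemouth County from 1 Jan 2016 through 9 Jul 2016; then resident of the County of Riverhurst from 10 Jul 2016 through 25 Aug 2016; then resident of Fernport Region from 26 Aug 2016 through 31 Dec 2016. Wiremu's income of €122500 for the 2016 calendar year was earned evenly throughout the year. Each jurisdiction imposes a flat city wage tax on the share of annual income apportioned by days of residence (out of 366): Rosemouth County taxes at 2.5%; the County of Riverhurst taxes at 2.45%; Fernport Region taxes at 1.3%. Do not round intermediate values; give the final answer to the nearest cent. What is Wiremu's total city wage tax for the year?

€2540.54

Rosemouth County, 1 Jan – 9 Jul 2016: 191 days → €122500 × 2.5% × 191/366 = €1598.1899
The County of Riverhurst, 10 Jul – 25 Aug 2016: 47 days → €122500 × 2.45% × 47/366 = €385.4064
Fernport Region, 26 Aug – 31 Dec 2016: 128 days → €122500 × 1.3% × 128/366 = €556.9399
Total = €2540.5362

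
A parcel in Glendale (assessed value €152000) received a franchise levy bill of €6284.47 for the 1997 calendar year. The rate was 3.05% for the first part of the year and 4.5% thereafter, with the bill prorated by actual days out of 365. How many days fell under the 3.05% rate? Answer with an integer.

Let d = days at the first rate; then 365 − d days at the second rate.
€152000 × [3.05%·d + 4.5%·(365−d)] / 365 = €6284.47
Solving gives d = 92, so the new rate took effect on 3 April 1997.

92 days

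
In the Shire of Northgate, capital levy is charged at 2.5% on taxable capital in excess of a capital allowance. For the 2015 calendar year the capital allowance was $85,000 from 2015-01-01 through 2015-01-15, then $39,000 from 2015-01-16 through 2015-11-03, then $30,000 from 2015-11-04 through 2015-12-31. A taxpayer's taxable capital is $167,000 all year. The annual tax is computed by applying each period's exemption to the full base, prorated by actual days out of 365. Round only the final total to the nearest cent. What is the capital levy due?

$3,188.49

2015-01-01 to 2015-01-15: 15 days, exemption $85,000 → ($167,000 − $85,000) × 2.5% × 15/365 = $84.2466
2015-01-16 to 2015-11-03: 292 days, exemption $39,000 → ($167,000 − $39,000) × 2.5% × 292/365 = $2,560.0000
2015-11-04 to 2015-12-31: 58 days, exemption $30,000 → ($167,000 − $30,000) × 2.5% × 58/365 = $544.2466
Total = $3,188.4932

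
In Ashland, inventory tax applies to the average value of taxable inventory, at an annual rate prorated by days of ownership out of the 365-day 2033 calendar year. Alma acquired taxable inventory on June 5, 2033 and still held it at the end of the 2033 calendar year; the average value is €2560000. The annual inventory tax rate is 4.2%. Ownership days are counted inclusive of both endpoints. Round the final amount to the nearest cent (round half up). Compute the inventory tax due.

Days held (June 5 – December 31, 2033): 210 out of 365
Tax = €2560000 × 4.2% × 210/365 = €61860.8219

€61860.82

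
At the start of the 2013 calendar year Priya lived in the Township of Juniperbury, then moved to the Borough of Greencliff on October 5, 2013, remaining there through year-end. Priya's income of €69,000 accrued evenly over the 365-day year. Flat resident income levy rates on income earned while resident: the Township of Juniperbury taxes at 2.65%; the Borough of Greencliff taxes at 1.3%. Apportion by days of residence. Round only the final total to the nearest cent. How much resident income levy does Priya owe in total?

€1,603.92

The Township of Juniperbury, January 1 – October 4, 2013: 277 days → €69,000 × 2.65% × 277/365 = €1,387.6562
The Borough of Greencliff, October 5 – December 31, 2013: 88 days → €69,000 × 1.3% × 88/365 = €216.2630
Total = €1,603.9192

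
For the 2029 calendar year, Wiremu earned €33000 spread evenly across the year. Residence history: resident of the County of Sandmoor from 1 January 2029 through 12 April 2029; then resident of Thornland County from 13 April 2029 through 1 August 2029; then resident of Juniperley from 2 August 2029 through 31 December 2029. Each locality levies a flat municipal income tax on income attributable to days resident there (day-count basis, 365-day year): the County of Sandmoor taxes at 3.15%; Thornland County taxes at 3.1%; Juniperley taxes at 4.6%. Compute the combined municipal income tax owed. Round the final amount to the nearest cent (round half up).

The County of Sandmoor, 1 January – 12 April 2029: 102 days → €33000 × 3.15% × 102/365 = €290.4904
Thornland County, 13 April – 1 August 2029: 111 days → €33000 × 3.1% × 111/365 = €311.1041
Juniperley, 2 August – 31 December 2029: 152 days → €33000 × 4.6% × 152/365 = €632.1534
Total = €1233.7479

€1233.75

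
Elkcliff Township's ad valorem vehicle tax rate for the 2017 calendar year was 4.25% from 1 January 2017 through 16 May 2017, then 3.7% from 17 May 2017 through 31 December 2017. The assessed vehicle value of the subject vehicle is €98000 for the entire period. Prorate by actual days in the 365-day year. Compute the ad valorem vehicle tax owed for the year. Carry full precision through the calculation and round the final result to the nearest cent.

1 January – 16 May 2017: 136 days at 4.25% → €98000 × 4.25% × 136/365 = €1551.8904
17 May – 31 December 2017: 229 days at 3.7% → €98000 × 3.7% × 229/365 = €2274.9425
Total = €3826.8329

€3826.83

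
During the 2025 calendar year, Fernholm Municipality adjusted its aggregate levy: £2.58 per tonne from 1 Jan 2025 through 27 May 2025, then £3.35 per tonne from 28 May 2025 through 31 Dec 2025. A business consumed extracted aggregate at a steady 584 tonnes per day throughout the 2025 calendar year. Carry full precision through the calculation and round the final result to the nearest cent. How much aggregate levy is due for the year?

1 Jan – 27 May 2025: 147 days × 584 tonnes/day = 85,848 tonnes at £2.58/tonne → £221,487.84
28 May – 31 Dec 2025: 218 days × 584 tonnes/day = 127,312 tonnes at £3.35/tonne → £426,495.20

£647,983.04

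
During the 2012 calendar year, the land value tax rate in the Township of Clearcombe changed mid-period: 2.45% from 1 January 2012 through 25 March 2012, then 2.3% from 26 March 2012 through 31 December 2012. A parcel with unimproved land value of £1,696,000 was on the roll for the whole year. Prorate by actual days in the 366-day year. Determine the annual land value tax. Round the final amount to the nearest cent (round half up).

£39,598.82

1 January – 25 March 2012: 85 days at 2.45% → £1,696,000 × 2.45% × 85/366 = £9,650.0546
26 March – 31 December 2012: 281 days at 2.3% → £1,696,000 × 2.3% × 281/366 = £29,948.7650
Total = £39,598.8197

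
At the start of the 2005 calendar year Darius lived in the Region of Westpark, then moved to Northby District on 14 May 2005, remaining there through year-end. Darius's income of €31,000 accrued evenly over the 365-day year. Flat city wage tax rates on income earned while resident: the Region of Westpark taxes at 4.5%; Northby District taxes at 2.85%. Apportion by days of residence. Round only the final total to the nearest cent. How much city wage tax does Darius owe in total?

€1,069.88

The Region of Westpark, 1 Jan – 13 May 2005: 133 days → €31,000 × 4.5% × 133/365 = €508.3151
Northby District, 14 May – 31 Dec 2005: 232 days → €31,000 × 2.85% × 232/365 = €561.5671
Total = €1,069.8822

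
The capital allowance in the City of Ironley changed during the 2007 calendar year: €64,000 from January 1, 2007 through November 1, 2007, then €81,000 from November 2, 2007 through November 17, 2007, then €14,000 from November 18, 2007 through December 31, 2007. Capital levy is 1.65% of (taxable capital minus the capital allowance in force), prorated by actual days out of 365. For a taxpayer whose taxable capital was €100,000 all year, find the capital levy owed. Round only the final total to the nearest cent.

€681.16

January 1 – November 1, 2007: 305 days, exemption €64,000 → (€100,000 − €64,000) × 1.65% × 305/365 = €496.3562
November 2 – November 17, 2007: 16 days, exemption €81,000 → (€100,000 − €81,000) × 1.65% × 16/365 = €13.7425
November 18 – December 31, 2007: 44 days, exemption €14,000 → (€100,000 − €14,000) × 1.65% × 44/365 = €171.0575
Total = €681.1562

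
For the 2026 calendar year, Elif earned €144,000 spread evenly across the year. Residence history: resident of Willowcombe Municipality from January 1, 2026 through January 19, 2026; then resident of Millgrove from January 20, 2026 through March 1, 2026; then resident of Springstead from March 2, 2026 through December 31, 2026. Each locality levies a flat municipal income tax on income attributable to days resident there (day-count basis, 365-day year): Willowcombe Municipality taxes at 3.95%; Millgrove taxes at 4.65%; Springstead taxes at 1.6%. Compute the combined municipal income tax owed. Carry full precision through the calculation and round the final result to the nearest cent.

€2,973.50

Willowcombe Municipality, January 1 – January 19, 2026: 19 days → €144,000 × 3.95% × 19/365 = €296.0877
Millgrove, January 20 – March 1, 2026: 41 days → €144,000 × 4.65% × 41/365 = €752.1534
Springstead, March 2 – December 31, 2026: 305 days → €144,000 × 1.6% × 305/365 = €1,925.2603
Total = €2,973.5014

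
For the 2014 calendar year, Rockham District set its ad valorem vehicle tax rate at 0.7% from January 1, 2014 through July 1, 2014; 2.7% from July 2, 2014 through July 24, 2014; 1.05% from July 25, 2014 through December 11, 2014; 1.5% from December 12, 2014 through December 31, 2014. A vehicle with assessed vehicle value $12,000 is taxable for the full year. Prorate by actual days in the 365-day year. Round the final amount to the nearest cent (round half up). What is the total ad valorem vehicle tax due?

$120.49

January 1 – July 1, 2014: 182 days at 0.7% → $12,000 × 0.7% × 182/365 = $41.8849
July 2 – July 24, 2014: 23 days at 2.7% → $12,000 × 2.7% × 23/365 = $20.4164
July 25 – December 11, 2014: 140 days at 1.05% → $12,000 × 1.05% × 140/365 = $48.3288
December 12 – December 31, 2014: 20 days at 1.5% → $12,000 × 1.5% × 20/365 = $9.8630
Total = $120.4932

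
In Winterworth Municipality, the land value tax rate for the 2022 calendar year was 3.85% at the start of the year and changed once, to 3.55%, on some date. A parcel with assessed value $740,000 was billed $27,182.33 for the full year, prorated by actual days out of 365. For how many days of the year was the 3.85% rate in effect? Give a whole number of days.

150 days

Let d = days at the first rate; then 365 − d days at the second rate.
$740,000 × [3.85%·d + 3.55%·(365−d)] / 365 = $27,182.33
Solving gives d = 150, so the new rate took effect on 31 May 2022.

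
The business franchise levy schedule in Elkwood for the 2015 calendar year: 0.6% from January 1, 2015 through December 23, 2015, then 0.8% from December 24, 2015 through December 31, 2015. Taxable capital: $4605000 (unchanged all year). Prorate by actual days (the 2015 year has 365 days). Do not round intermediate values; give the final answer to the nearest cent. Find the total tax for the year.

January 1 – December 23, 2015: 357 days at 0.6% → $4605000 × 0.6% × 357/365 = $27024.4110
December 24 – December 31, 2015: 8 days at 0.8% → $4605000 × 0.8% × 8/365 = $807.4521
Total = $27831.8630

$27831.86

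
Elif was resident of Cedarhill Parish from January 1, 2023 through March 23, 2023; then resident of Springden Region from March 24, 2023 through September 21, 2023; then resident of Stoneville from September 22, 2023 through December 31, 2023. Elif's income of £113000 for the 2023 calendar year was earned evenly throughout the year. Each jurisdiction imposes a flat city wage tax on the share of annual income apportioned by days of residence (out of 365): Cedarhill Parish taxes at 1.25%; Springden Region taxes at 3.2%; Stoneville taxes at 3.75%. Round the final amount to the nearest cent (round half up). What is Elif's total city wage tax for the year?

Cedarhill Parish, January 1 – March 23, 2023: 82 days → £113000 × 1.25% × 82/365 = £317.3288
Springden Region, March 24 – September 21, 2023: 182 days → £113000 × 3.2% × 182/365 = £1803.0466
Stoneville, September 22 – December 31, 2023: 101 days → £113000 × 3.75% × 101/365 = £1172.5685
Total = £3292.9438

£3292.94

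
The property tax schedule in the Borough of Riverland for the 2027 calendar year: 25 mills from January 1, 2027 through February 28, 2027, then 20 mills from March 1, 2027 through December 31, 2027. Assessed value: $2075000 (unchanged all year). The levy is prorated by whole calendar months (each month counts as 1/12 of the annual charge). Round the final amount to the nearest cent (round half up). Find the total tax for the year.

January 1 – February 28, 2027: 2 months at 25 mills → $2075000 × 2.5% × 2/12 = $8645.8333
March 1 – December 31, 2027: 10 months at 20 mills → $2075000 × 2% × 10/12 = $34583.3333
Total = $43229.1667

$43229.17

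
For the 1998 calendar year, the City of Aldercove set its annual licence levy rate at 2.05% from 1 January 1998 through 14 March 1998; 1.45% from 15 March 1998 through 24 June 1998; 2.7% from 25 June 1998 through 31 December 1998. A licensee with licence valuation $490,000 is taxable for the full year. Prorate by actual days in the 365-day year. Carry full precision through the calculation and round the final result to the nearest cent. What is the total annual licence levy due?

$10,881.36

1 January – 14 March 1998: 73 days at 2.05% → $490,000 × 2.05% × 73/365 = $2,009.0000
15 March – 24 June 1998: 102 days at 1.45% → $490,000 × 1.45% × 102/365 = $1,985.5068
25 June – 31 December 1998: 190 days at 2.7% → $490,000 × 2.7% × 190/365 = $6,886.8493
Total = $10,881.3562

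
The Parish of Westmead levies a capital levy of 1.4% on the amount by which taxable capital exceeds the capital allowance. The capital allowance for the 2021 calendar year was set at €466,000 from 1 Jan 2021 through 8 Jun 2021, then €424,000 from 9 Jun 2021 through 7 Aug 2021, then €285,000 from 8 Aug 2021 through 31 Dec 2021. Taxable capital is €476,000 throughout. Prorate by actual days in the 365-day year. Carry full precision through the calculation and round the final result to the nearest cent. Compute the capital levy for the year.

€1,250.26

1 Jan – 8 Jun 2021: 159 days, exemption €466,000 → (€476,000 − €466,000) × 1.4% × 159/365 = €60.9863
9 Jun – 7 Aug 2021: 60 days, exemption €424,000 → (€476,000 − €424,000) × 1.4% × 60/365 = €119.6712
8 Aug – 31 Dec 2021: 146 days, exemption €285,000 → (€476,000 − €285,000) × 1.4% × 146/365 = €1,069.6000
Total = €1,250.2575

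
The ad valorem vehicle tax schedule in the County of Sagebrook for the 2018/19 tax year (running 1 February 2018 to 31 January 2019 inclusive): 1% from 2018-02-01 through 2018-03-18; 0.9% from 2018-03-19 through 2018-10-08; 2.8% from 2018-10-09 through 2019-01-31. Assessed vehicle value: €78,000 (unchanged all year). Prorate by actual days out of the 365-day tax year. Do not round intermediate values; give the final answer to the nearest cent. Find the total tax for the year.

2018-02-01 to 2018-03-18: 46 days at 1% → €78,000 × 1% × 46/365 = €98.3014
2018-03-19 to 2018-10-08: 204 days at 0.9% → €78,000 × 0.9% × 204/365 = €392.3507
2018-10-09 to 2019-01-31: 115 days at 2.8% → €78,000 × 2.8% × 115/365 = €688.1096
Total = €1,178.7616

€1,178.76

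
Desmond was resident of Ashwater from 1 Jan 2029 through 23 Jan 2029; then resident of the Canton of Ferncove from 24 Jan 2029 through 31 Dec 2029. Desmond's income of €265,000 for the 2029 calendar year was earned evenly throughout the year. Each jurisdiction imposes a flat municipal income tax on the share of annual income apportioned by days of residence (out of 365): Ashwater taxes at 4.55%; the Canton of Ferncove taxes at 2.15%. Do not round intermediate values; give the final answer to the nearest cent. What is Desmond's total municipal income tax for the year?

Ashwater, 1 Jan – 23 Jan 2029: 23 days → €265,000 × 4.55% × 23/365 = €759.7877
The Canton of Ferncove, 24 Jan – 31 Dec 2029: 342 days → €265,000 × 2.15% × 342/365 = €5,338.4795
Total = €6,098.2671

€6,098.27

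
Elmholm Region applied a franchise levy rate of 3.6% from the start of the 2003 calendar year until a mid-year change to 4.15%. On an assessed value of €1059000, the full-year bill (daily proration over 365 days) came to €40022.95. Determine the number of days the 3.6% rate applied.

Let d = days at the first rate; then 365 − d days at the second rate.
€1059000 × [3.6%·d + 4.15%·(365−d)] / 365 = €40022.95
Solving gives d = 246, so the new rate took effect on 4 Sep 2003.

246 days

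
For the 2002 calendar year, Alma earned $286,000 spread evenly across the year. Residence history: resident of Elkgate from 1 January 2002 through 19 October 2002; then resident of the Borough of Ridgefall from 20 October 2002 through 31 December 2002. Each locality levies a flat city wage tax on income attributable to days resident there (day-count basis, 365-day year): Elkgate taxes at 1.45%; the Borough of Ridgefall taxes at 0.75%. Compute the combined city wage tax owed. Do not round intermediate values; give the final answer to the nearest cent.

$3,746.60

Elkgate, 1 January – 19 October 2002: 292 days → $286,000 × 1.45% × 292/365 = $3,317.6000
The Borough of Ridgefall, 20 October – 31 December 2002: 73 days → $286,000 × 0.75% × 73/365 = $429.0000
Total = $3,746.6000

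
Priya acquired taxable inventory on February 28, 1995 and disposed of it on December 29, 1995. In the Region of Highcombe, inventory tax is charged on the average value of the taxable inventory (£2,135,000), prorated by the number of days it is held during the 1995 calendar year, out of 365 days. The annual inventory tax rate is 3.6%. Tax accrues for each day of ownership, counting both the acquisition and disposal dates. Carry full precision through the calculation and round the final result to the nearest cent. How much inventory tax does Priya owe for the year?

Days held (February 28 – December 29, 1995): 305 out of 365
Tax = £2,135,000 × 3.6% × 305/365 = £64,225.4795

£64,225.48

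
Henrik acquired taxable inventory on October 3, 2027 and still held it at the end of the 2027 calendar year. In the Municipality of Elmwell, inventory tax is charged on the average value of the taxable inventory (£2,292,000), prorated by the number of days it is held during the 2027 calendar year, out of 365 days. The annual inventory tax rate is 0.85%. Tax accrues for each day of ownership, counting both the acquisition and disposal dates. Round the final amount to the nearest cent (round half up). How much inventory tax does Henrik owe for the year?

Days held (October 3 – December 31, 2027): 90 out of 365
Tax = £2,292,000 × 0.85% × 90/365 = £4,803.7808

£4,803.78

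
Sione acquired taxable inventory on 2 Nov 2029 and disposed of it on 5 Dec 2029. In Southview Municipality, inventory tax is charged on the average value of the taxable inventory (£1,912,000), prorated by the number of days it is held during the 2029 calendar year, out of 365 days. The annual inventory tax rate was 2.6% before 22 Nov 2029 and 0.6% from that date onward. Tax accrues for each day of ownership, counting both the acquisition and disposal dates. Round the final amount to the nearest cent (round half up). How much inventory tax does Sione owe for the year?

£3,163.97

2 Nov – 21 Nov 2029: 20 days at 2.6% → £1,912,000 × 2.6% × 20/365 = £2,723.9452
22 Nov – 5 Dec 2029: 14 days at 0.6% → £1,912,000 × 0.6% × 14/365 = £440.0219
Total = £3,163.9671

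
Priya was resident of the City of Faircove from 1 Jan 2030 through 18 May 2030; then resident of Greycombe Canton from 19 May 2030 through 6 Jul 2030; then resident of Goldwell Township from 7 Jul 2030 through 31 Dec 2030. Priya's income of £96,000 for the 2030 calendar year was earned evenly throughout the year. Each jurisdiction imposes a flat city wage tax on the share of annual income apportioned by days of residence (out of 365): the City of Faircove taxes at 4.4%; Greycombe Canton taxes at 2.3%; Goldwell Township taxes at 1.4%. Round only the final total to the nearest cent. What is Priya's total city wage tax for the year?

£2,548.87

The City of Faircove, 1 Jan – 18 May 2030: 138 days → £96,000 × 4.4% × 138/365 = £1,597.0192
Greycombe Canton, 19 May – 6 Jul 2030: 49 days → £96,000 × 2.3% × 49/365 = £296.4164
Goldwell Township, 7 Jul – 31 Dec 2030: 178 days → £96,000 × 1.4% × 178/365 = £655.4301
Total = £2,548.8658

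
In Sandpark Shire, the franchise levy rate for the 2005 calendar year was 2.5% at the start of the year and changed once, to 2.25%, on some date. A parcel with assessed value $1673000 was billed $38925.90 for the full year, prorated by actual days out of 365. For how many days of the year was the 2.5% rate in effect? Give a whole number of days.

Let d = days at the first rate; then 365 − d days at the second rate.
$1673000 × [2.5%·d + 2.25%·(365−d)] / 365 = $38925.90
Solving gives d = 112, so the new rate took effect on 23 Apr 2005.

112 days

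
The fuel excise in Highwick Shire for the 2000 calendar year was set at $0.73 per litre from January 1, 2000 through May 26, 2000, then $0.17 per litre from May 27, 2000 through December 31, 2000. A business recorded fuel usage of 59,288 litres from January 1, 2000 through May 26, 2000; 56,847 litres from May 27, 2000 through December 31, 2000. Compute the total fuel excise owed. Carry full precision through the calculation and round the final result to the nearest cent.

$52,944.23

January 1 – May 26, 2000: 59,288 litres at $0.73/litre → $43,280.24
May 27 – December 31, 2000: 56,847 litres at $0.17/litre → $9,663.99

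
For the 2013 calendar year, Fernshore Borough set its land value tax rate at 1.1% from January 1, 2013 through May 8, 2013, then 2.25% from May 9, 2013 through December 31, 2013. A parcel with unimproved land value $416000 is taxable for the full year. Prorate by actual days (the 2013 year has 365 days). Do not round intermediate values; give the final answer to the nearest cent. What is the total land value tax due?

January 1 – May 8, 2013: 128 days at 1.1% → $416000 × 1.1% × 128/365 = $1604.7342
May 9 – December 31, 2013: 237 days at 2.25% → $416000 × 2.25% × 237/365 = $6077.5890
Total = $7682.3233

$7682.32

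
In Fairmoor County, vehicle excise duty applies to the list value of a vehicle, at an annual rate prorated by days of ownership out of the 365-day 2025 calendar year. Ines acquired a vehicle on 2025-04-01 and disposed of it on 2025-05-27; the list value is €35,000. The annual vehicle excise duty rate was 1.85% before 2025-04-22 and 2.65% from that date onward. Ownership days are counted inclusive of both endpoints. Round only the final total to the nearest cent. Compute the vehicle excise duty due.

2025-04-01 to 2025-04-21: 21 days at 1.85% → €35,000 × 1.85% × 21/365 = €37.2534
2025-04-22 to 2025-05-27: 36 days at 2.65% → €35,000 × 2.65% × 36/365 = €91.4795
Total = €128.7329

€128.73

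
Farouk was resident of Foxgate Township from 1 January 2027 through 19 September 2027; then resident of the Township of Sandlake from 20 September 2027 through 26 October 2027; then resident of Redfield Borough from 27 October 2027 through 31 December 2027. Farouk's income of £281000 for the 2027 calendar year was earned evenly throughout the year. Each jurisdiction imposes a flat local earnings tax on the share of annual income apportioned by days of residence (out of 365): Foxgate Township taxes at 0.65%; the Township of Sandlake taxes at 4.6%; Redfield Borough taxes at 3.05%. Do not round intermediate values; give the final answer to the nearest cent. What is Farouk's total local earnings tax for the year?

Foxgate Township, 1 January – 19 September 2027: 262 days → £281000 × 0.65% × 262/365 = £1311.0767
The Township of Sandlake, 20 September – 26 October 2027: 37 days → £281000 × 4.6% × 37/365 = £1310.3068
Redfield Borough, 27 October – 31 December 2027: 66 days → £281000 × 3.05% × 66/365 = £1549.7342
Total = £4171.1178

£4171.12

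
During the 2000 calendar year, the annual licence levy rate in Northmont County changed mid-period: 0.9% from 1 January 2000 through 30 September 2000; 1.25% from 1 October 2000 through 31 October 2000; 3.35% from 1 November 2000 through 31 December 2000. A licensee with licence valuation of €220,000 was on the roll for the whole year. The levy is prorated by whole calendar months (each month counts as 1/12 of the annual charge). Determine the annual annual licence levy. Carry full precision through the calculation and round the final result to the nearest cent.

€2,942.50

1 January – 30 September 2000: 9 months at 0.9% → €220,000 × 0.9% × 9/12 = €1,485.0000
1 October – 31 October 2000: 1 month at 1.25% → €220,000 × 1.25% × 1/12 = €229.1667
1 November – 31 December 2000: 2 months at 3.35% → €220,000 × 3.35% × 2/12 = €1,228.3333
Total = €2,942.5000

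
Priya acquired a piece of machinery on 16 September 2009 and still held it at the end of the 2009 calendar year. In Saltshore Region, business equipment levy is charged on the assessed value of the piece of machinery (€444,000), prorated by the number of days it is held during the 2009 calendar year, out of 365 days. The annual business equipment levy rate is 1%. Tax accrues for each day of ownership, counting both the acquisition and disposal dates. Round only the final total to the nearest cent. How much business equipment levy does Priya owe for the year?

€1,301.59

Days held (16 September – 31 December 2009): 107 out of 365
Tax = €444,000 × 1% × 107/365 = €1,301.5890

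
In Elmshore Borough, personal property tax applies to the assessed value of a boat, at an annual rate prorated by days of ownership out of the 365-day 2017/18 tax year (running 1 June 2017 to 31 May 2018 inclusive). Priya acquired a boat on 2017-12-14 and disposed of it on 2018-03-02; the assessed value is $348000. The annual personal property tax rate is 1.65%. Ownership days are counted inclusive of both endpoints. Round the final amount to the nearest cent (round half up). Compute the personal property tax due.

$1242.79

Days held (2017-12-14 to 2018-03-02): 79 out of 365
Tax = $348000 × 1.65% × 79/365 = $1242.7890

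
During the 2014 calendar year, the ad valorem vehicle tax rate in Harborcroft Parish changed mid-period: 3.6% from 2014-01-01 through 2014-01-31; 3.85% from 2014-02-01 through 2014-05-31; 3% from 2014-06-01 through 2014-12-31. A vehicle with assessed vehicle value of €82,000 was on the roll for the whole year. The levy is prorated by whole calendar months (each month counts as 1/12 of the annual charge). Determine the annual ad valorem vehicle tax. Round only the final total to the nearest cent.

2014-01-01 to 2014-01-31: 1 month at 3.6% → €82,000 × 3.6% × 1/12 = €246.0000
2014-02-01 to 2014-05-31: 4 months at 3.85% → €82,000 × 3.85% × 4/12 = €1,052.3333
2014-06-01 to 2014-12-31: 7 months at 3% → €82,000 × 3% × 7/12 = €1,435.0000
Total = €2,733.3333

€2,733.33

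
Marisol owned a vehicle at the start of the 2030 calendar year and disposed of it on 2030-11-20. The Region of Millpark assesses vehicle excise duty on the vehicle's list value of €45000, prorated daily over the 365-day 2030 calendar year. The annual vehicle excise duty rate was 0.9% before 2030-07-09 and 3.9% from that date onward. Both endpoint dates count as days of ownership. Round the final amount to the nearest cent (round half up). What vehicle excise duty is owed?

€858.82

2030-01-01 to 2030-07-08: 189 days at 0.9% → €45000 × 0.9% × 189/365 = €209.7123
2030-07-09 to 2030-11-20: 135 days at 3.9% → €45000 × 3.9% × 135/365 = €649.1096
Total = €858.8219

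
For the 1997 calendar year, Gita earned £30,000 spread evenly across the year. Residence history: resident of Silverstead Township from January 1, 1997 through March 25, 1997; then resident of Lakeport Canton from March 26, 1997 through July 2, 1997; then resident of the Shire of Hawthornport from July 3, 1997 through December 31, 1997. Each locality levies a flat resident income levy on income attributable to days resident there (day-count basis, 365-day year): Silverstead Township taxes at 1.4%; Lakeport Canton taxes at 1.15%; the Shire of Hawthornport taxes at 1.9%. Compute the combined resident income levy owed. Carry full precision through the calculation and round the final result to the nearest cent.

£474.45

Silverstead Township, January 1 – March 25, 1997: 84 days → £30,000 × 1.4% × 84/365 = £96.6575
Lakeport Canton, March 26 – July 2, 1997: 99 days → £30,000 × 1.15% × 99/365 = £93.5753
The Shire of Hawthornport, July 3 – December 31, 1997: 182 days → £30,000 × 1.9% × 182/365 = £284.2192
Total = £474.4521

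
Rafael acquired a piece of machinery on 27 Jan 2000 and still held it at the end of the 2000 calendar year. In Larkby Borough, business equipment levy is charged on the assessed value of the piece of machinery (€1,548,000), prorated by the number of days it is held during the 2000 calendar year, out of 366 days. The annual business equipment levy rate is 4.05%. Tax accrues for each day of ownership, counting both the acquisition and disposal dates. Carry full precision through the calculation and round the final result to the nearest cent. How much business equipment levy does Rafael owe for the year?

€58,240.33

Days held (27 Jan – 31 Dec 2000): 340 out of 366
Tax = €1,548,000 × 4.05% × 340/366 = €58,240.3279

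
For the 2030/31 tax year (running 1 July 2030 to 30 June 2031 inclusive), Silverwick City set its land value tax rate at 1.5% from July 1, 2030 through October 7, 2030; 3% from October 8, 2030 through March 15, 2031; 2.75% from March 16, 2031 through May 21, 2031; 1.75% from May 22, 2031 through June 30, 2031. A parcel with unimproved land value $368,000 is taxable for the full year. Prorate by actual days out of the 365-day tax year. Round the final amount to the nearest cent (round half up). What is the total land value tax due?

$8,869.81

July 1 – October 7, 2030: 99 days at 1.5% → $368,000 × 1.5% × 99/365 = $1,497.2055
October 8, 2030 – March 15, 2031: 159 days at 3% → $368,000 × 3% × 159/365 = $4,809.2055
March 16 – May 21, 2031: 67 days at 2.75% → $368,000 × 2.75% × 67/365 = $1,857.6438
May 22 – June 30, 2031: 40 days at 1.75% → $368,000 × 1.75% × 40/365 = $705.7534
Total = $8,869.8082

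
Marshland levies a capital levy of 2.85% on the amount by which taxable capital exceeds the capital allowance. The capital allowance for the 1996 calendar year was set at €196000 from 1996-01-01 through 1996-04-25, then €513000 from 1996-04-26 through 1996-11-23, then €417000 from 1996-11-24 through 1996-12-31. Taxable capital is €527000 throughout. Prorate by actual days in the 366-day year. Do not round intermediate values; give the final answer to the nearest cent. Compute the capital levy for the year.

1996-01-01 to 1996-04-25: 116 days, exemption €196000 → (€527000 − €196000) × 2.85% × 116/366 = €2989.8525
1996-04-26 to 1996-11-23: 212 days, exemption €513000 → (€527000 − €513000) × 2.85% × 212/366 = €231.1148
1996-11-24 to 1996-12-31: 38 days, exemption €417000 → (€527000 − €417000) × 2.85% × 38/366 = €325.4918
Total = €3546.4590

€3546.46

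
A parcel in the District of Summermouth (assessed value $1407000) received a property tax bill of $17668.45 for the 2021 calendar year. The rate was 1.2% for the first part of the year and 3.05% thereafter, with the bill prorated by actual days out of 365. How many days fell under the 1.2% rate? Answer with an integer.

Let d = days at the first rate; then 365 − d days at the second rate.
$1407000 × [1.2%·d + 3.05%·(365−d)] / 365 = $17668.45
Solving gives d = 354, so the new rate took effect on 21 December 2021.

354 days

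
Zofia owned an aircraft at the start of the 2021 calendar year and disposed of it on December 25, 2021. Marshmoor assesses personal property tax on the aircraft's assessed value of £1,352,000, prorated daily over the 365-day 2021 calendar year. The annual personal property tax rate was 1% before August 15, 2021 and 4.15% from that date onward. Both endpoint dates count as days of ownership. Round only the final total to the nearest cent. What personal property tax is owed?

January 1 – August 14, 2021: 226 days at 1% → £1,352,000 × 1% × 226/365 = £8,371.2877
August 15 – December 25, 2021: 133 days at 4.15% → £1,352,000 × 4.15% × 133/365 = £20,444.8329
Total = £28,816.1205

£28,816.12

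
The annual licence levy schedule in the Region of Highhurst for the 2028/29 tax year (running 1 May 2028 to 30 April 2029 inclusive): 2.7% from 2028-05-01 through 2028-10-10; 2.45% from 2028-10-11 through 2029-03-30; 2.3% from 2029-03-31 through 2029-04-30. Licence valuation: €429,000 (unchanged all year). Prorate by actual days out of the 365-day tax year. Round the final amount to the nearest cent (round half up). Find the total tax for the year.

2028-05-01 to 2028-10-10: 163 days at 2.7% → €429,000 × 2.7% × 163/365 = €5,172.6822
2028-10-11 to 2029-03-30: 171 days at 2.45% → €429,000 × 2.45% × 171/365 = €4,924.0973
2029-03-31 to 2029-04-30: 31 days at 2.3% → €429,000 × 2.3% × 31/365 = €838.0192
Total = €10,934.7986

€10,934.80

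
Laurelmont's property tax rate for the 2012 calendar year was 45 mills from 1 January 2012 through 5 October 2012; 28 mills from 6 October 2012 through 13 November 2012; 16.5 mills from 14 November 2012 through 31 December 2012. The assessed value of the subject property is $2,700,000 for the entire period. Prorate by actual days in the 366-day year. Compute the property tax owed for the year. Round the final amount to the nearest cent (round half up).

1 January – 5 October 2012: 279 days at 45 mills → $2,700,000 × 4.5% × 279/366 = $92,618.8525
6 October – 13 November 2012: 39 days at 28 mills → $2,700,000 × 2.8% × 39/366 = $8,055.7377
14 November – 31 December 2012: 48 days at 16.5 mills → $2,700,000 × 1.65% × 48/366 = $5,842.6230
Total = $106,517.2131

$106,517.21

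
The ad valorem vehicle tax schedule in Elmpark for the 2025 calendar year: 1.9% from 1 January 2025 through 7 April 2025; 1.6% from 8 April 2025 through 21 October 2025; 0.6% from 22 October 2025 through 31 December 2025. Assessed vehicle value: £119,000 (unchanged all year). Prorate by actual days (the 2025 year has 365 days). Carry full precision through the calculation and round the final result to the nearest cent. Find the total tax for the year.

£1,767.39

1 January – 7 April 2025: 97 days at 1.9% → £119,000 × 1.9% × 97/365 = £600.8685
8 April – 21 October 2025: 197 days at 1.6% → £119,000 × 1.6% × 197/365 = £1,027.6384
22 October – 31 December 2025: 71 days at 0.6% → £119,000 × 0.6% × 71/365 = £138.8877
Total = £1,767.3945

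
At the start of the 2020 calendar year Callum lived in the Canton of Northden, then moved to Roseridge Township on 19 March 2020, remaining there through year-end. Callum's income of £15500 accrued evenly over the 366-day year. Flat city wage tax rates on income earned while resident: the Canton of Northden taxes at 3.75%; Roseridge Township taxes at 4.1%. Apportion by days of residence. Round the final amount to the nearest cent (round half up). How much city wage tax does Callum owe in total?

The Canton of Northden, 1 January – 18 March 2020: 78 days → £15500 × 3.75% × 78/366 = £123.8730
Roseridge Township, 19 March – 31 December 2020: 288 days → £15500 × 4.1% × 288/366 = £500.0656
Total = £623.9385

£623.94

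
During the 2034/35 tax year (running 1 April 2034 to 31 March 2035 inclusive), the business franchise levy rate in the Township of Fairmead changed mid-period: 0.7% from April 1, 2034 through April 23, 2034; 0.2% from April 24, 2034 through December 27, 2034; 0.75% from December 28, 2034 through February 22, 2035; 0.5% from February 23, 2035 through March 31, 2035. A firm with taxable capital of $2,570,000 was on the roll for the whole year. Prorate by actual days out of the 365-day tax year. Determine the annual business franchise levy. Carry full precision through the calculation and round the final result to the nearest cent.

April 1 – April 23, 2034: 23 days at 0.7% → $2,570,000 × 0.7% × 23/365 = $1,133.6164
April 24 – December 27, 2034: 248 days at 0.2% → $2,570,000 × 0.2% × 248/365 = $3,492.3836
December 28, 2034 – February 22, 2035: 57 days at 0.75% → $2,570,000 × 0.75% × 57/365 = $3,010.0685
February 23 – March 31, 2035: 37 days at 0.5% → $2,570,000 × 0.5% × 37/365 = $1,302.6027
Total = $8,938.6712

$8,938.67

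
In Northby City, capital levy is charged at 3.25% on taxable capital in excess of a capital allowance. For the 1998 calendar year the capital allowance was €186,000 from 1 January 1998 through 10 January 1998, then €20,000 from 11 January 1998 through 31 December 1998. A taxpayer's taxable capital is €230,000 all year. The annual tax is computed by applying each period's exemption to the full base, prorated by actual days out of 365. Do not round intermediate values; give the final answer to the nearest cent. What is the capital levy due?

1 January – 10 January 1998: 10 days, exemption €186,000 → (€230,000 − €186,000) × 3.25% × 10/365 = €39.1781
11 January – 31 December 1998: 355 days, exemption €20,000 → (€230,000 − €20,000) × 3.25% × 355/365 = €6,638.0137
Total = €6,677.1918

€6,677.19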